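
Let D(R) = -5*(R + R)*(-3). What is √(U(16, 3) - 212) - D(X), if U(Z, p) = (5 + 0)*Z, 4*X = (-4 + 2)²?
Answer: -30 + 2*I*√33 ≈ -30.0 + 11.489*I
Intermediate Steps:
X = 1 (X = (-4 + 2)²/4 = (¼)*(-2)² = (¼)*4 = 1)
D(R) = 30*R (D(R) = -10*R*(-3) = 30*R)
U(Z, p) = 5*Z
√(U(16, 3) - 212) - D(X) = √(5*16 - 212) - 30 = √(80 - 212) - 1*30 = √(-132) - 30 = 2*I*√33 - 30 = -30 + 2*I*√33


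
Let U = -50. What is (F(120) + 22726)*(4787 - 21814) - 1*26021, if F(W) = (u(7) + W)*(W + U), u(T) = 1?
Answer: -531200313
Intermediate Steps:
F(W) = (1 + W)*(-50 + W) (F(W) = (1 + W)*(W - 50) = (1 + W)*(-50 + W))
(F(120) + 22726)*(4787 - 21814) - 1*26021 = ((-50 + 120**2 - 49*120) + 22726)*(4787 - 21814) - 1*26021 = ((-50 + 14400 - 5880) + 22726)*(-17027) - 26021 = (8470 + 22726)*(-17027) - 26021 = 31196*(-17027) - 26021 = -531174292 - 26021 = -531200313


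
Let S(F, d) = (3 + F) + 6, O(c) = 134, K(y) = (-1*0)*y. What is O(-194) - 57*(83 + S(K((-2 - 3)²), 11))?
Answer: -5110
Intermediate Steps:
K(y) = 0 (K(y) = 0*y = 0)
S(F, d) = 9 + F
O(-194) - 57*(83 + S(K((-2 - 3)²), 11)) = 134 - 57*(83 + (9 + 0)) = 134 - 57*(83 + 9) = 134 - 57*92 = 134 - 5244 = -5110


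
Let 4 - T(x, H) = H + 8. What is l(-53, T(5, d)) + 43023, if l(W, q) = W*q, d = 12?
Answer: 43871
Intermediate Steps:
T(x, H) = -4 - H (T(x, H) = 4 - (H + 8) = 4 - (8 + H) = 4 + (-8 - H) = -4 - H)
l(-53, T(5, d)) + 43023 = -53*(-4 - 1*12) + 43023 = -53*(-4 - 12) + 43023 = -53*(-16) + 43023 = 848 + 43023 = 43871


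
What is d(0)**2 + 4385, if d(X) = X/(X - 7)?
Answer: 4385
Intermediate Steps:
d(X) = X/(-7 + X)
d(0)**2 + 4385 = (0/(-7 + 0))**2 + 4385 = (0/(-7))**2 + 4385 = (0*(-1/7))**2 + 4385 = 0**2 + 4385 = 0 + 4385 = 4385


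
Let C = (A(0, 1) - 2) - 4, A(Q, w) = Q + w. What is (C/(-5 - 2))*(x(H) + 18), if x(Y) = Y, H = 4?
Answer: 110/7 ≈ 15.714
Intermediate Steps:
C = -5 (C = ((0 + 1) - 2) - 4 = (1 - 2) - 4 = -1 - 4 = -5)
(C/(-5 - 2))*(x(H) + 18) = (-5/(-5 - 2))*(4 + 18) = -5/(-7)*22 = -5*(-⅐)*22 = (5/7)*22 = 110/7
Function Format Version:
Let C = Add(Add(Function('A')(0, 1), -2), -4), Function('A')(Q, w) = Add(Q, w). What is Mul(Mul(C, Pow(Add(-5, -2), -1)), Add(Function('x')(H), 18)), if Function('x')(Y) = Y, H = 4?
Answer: Rational(110, 7) ≈ 15.714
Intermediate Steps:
C = -5 (C = Add(Add(Add(0, 1), -2), -4) = Add(Add(1, -2), -4) = Add(-1, -4) = -5)
Mul(Mul(C, Pow(Add(-5, -2), -1)), Add(Function('x')(H), 18)) = Mul(Mul(-5, Pow(Add(-5, -2), -1)), Add(4, 18)) = Mul(Mul(-5, Pow(-7, -1)), 22) = Mul(Mul(-5, Rational(-1, 7)), 22) = Mul(Rational(5, 7), 22) = Rational(110, 7)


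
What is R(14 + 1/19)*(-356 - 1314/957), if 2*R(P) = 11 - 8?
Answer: -171003/319 ≈ -536.06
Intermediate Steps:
R(P) = 3/2 (R(P) = (11 - 8)/2 = (½)*3 = 3/2)
R(14 + 1/19)*(-356 - 1314/957) = 3*(-356 - 1314/957)/2 = 3*(-356 - 1314*1/957)/2 = 3*(-356 - 438/319)/2 = (3/2)*(-114002/319) = -171003/319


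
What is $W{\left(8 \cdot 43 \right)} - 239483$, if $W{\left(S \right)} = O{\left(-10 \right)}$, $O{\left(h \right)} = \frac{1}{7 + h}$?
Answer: $- \frac{718450}{3} \approx -2.3948 \cdot 10^{5}$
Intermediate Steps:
$W{\left(S \right)} = - \frac{1}{3}$ ($W{\left(S \right)} = \frac{1}{7 - 10} = \frac{1}{-3} = - \frac{1}{3}$)
$W{\left(8 \cdot 43 \right)} - 239483 = - \frac{1}{3} - 239483 = - \frac{718450}{3}$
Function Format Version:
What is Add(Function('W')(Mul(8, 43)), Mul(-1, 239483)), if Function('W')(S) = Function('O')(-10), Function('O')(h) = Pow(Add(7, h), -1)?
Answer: Rational(-718450, 3) ≈ -2.3948e+5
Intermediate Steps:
Function('W')(S) = Rational(-1, 3) (Function('W')(S) = Pow(Add(7, -10), -1) = Pow(-3, -1) = Rational(-1, 3))
Add(Function('W')(Mul(8, 43)), Mul(-1, 239483)) = Add(Rational(-1, 3), Mul(-1, 239483)) = Add(Rational(-1, 3), -239483) = Rational(-718450, 3)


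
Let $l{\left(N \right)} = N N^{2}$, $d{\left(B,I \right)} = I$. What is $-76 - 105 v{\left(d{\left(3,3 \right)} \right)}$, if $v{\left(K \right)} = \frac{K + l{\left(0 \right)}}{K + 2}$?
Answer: $-139$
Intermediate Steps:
$l{\left(N \right)} = N^{3}$
$v{\left(K \right)} = \frac{K}{2 + K}$ ($v{\left(K \right)} = \frac{K + 0^{3}}{K + 2} = \frac{K + 0}{2 + K} = \frac{K}{2 + K}$)
$-76 - 105 v{\left(d{\left(3,3 \right)} \right)} = -76 - 105 \frac{3}{2 + 3} = -76 - 105 \cdot \frac{3}{5} = -76 - 105 \cdot 3 \cdot \frac{1}{5} = -76 - 63 = -139$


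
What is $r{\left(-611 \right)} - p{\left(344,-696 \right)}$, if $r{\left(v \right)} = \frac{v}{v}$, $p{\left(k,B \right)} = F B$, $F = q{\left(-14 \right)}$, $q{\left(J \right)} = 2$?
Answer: $1393$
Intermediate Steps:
$F = 2$
$p{\left(k,B \right)} = 2 B$
$r{\left(v \right)} = 1$
$r{\left(-611 \right)} - p{\left(344,-696 \right)} = 1 - 2 \left(-696\right) = 1 - -1392 = 1 + 1392 = 1393$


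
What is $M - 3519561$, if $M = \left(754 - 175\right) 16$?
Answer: $-3510297$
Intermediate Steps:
$M = 9264$ ($M = 579 \cdot 16 = 9264$)
$M - 3519561 = 9264 - 3519561 = -3510297$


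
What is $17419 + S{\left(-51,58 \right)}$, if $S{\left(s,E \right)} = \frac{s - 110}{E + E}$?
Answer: $\frac{2020443}{116} \approx 17418.0$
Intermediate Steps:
$S{\left(s,E \right)} = \frac{-110 + s}{2 E}$
$17419 + S{\left(-51,58 \right)} = 17419 + \frac{-110 - 51}{2 \cdot 58} = 17419 + \frac{1}{2} \cdot \frac{1}{58} \left(-161\right) = 17419 - \frac{161}{116} = \frac{2020443}{116}$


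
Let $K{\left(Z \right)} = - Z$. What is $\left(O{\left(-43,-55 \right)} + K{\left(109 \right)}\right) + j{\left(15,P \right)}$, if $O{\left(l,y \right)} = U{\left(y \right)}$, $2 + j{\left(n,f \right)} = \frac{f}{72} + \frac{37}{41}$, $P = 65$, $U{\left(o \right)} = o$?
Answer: $- \frac{484703}{2952} \approx -164.19$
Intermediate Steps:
$j{\left(n,f \right)} = - \frac{45}{41} + \frac{f}{72}$ ($j{\left(n,f \right)} = -2 + \left(\frac{f}{72} + \frac{37}{41}\right) = -2 + \left(\frac{37}{41} + \frac{f}{72}\right) = - \frac{45}{41} + \frac{f}{72}$)
$O{\left(l,y \right)} = y$
$\left(O{\left(-43,-55 \right)} + K{\left(109 \right)}\right) + j{\left(15,P \right)} = \left(-55 - 109\right) + \left(- \frac{45}{41} + \frac{1}{72} \cdot 65\right) = \left(-55 - 109\right) + \left(- \frac{45}{41} + \frac{65}{72}\right) = -164 - \frac{575}{2952} = - \frac{484703}{2952}$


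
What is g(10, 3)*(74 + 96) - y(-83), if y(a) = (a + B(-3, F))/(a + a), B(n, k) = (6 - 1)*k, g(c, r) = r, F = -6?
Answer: 84547/166 ≈ 509.32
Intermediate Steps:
B(n, k) = 5*k
y(a) = (-30 + a)/(2*a) (y(a) = (a + 5*(-6))/(a + a) = (a - 30)/((2*a)) = (-30 + a)*(1/(2*a)) = (-30 + a)/(2*a))
g(10, 3)*(74 + 96) - y(-83) = 3*(74 + 96) - (-30 - 83)/(2*(-83)) = 3*170 - (-1)*(-113)/(2*83) = 510 - 1*113/166 = 510 - 113/166 = 84547/166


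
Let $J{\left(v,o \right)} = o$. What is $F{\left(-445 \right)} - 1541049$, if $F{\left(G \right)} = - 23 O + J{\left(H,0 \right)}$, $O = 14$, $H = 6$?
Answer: $-1541371$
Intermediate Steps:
$F{\left(G \right)} = -322$ ($F{\left(G \right)} = \left(-23\right) 14 + 0 = -322 + 0 = -322$)
$F{\left(-445 \right)} - 1541049 = -322 - 1541049 = -1541371$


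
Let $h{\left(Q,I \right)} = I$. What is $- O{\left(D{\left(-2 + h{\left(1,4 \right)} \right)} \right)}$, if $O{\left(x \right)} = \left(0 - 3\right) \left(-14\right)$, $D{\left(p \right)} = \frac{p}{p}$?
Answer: $-42$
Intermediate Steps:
$D{\left(p \right)} = 1$
$O{\left(x \right)} = 42$ ($O{\left(x \right)} = \left(0 - 3\right) \left(-14\right) = \left(-3\right) \left(-14\right) = 42$)
$- O{\left(D{\left(-2 + h{\left(1,4 \right)} \right)} \right)} = \left(-1\right) 42 = -42$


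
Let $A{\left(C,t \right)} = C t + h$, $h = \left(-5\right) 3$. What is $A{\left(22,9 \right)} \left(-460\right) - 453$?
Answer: $-84633$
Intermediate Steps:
$h = -15$
$A{\left(C,t \right)} = -15 + C t$ ($A{\left(C,t \right)} = C t - 15 = -15 + C t$)
$A{\left(22,9 \right)} \left(-460\right) - 453 = \left(-15 + 22 \cdot 9\right) \left(-460\right) - 453 = \left(-15 + 198\right) \left(-460\right) - 453 = 183 \left(-460\right) - 453 = -84180 - 453 = -84633$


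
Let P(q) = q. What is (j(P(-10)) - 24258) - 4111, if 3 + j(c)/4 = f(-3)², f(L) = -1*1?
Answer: -28377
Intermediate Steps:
f(L) = -1
j(c) = -8 (j(c) = -12 + 4*(-1)² = -12 + 4*1 = -12 + 4 = -8)
(j(P(-10)) - 24258) - 4111 = (-8 - 24258) - 4111 = -24266 - 4111 = -28377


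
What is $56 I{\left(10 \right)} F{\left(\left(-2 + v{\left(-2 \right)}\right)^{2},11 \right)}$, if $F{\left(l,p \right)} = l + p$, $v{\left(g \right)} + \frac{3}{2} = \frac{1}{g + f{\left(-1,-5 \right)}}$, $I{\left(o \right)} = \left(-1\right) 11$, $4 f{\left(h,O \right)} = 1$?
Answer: $- \frac{118910}{7} \approx -16987.0$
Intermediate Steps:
$f{\left(h,O \right)} = \frac{1}{4}$ ($f{\left(h,O \right)} = \frac{1}{4} \cdot 1 = \frac{1}{4}$)
$I{\left(o \right)} = -11$
$v{\left(g \right)} = - \frac{3}{2} + \frac{1}{\frac{1}{4} + g}$ ($v{\left(g \right)} = - \frac{3}{2} + \frac{1}{g + \frac{1}{4}} = - \frac{3}{2} + \frac{1}{\frac{1}{4} + g}$)
$56 I{\left(10 \right)} F{\left(\left(-2 + v{\left(-2 \right)}\right)^{2},11 \right)} = 56 \left(-11\right) \left(\left(-2 + \frac{5 - -24}{2 \left(1 + 4 \left(-2\right)\right)}\right)^{2} + 11\right) = - 616 \left(\left(-2 + \frac{5 + 24}{2 \left(1 - 8\right)}\right)^{2} + 11\right) = - 616 \left(\left(-2 + \frac{1}{2} \frac{1}{-7} \cdot 29\right)^{2} + 11\right) = - 616 \left(\left(-2 + \frac{1}{2} \left(- \frac{1}{7}\right) 29\right)^{2} + 11\right) = - 616 \left(\left(-2 - \frac{29}{14}\right)^{2} + 11\right) = - 616 \left(\left(- \frac{57}{14}\right)^{2} + 11\right) = - 616 \left(\frac{3249}{196} + 11\right) = \left(-616\right) \frac{5405}{196} = - \frac{118910}{7}$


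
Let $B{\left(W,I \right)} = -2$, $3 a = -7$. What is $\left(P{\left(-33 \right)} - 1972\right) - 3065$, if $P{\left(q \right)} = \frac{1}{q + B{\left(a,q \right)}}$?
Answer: $- \frac{176296}{35} \approx -5037.0$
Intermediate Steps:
$a = - \frac{7}{3}$ ($a = \frac{1}{3} \left(-7\right) = - \frac{7}{3} \approx -2.3333$)
$P{\left(q \right)} = \frac{1}{-2 + q}$ ($P{\left(q \right)} = \frac{1}{q - 2} = \frac{1}{-2 + q}$)
$\left(P{\left(-33 \right)} - 1972\right) - 3065 = \left(\frac{1}{-2 - 33} - 1972\right) - 3065 = \left(\frac{1}{-35} - 1972\right) - 3065 = \left(- \frac{1}{35} - 1972\right) - 3065 = - \frac{69021}{35} - 3065 = - \frac{176296}{35}$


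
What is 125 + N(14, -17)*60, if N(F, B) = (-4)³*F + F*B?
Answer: -67915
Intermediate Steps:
N(F, B) = -64*F + B*F
125 + N(14, -17)*60 = 125 + (14*(-64 - 17))*60 = 125 + (14*(-81))*60 = 125 - 1134*60 = 125 - 68040 = -67915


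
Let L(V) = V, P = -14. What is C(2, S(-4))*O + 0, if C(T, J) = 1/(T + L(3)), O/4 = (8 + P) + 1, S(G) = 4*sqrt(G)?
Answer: -4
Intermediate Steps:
O = -20 (O = 4*((8 - 14) + 1) = 4*(-6 + 1) = 4*(-5) = -20)
C(T, J) = 1/(3 + T) (C(T, J) = 1/(T + 3) = 1/(3 + T))
C(2, S(-4))*O + 0 = -20/(3 + 2) + 0 = -20/5 + 0 = (1/5)*(-20) + 0 = -4 + 0 = -4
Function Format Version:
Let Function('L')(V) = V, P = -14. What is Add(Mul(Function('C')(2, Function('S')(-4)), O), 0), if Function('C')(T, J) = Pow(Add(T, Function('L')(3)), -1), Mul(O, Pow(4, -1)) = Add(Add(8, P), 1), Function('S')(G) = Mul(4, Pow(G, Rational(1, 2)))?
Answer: -4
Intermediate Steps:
O = -20 (O = Mul(4, Add(Add(8, -14), 1)) = Mul(4, Add(-6, 1)) = Mul(4, -5) = -20)
Function('C')(T, J) = Pow(Add(3, T), -1) (Function('C')(T, J) = Pow(Add(T, 3), -1) = Pow(Add(3, T), -1))
Add(Mul(Function('C')(2, Function('S')(-4)), O), 0) = Add(Mul(Pow(Add(3, 2), -1), -20), 0) = Add(Mul(Pow(5, -1), -20), 0) = Add(Mul(Rational(1, 5), -20), 0) = Add(-4, 0) = -4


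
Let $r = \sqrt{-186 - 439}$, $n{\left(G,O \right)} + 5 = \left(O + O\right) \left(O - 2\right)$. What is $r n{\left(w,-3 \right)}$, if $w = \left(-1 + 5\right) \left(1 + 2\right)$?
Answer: $625 i \approx 625.0 i$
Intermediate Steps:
$w = 12$ ($w = 4 \cdot 3 = 12$)
$n{\left(G,O \right)} = -5 + 2 O \left(-2 + O\right)$ ($n{\left(G,O \right)} = -5 + \left(O + O\right) \left(O - 2\right) = -5 + 2 O \left(-2 + O\right)$)
$r = 25 i$ ($r = \sqrt{-625} = 25 i \approx 25.0 i$)
$r n{\left(w,-3 \right)} = 25 i \left(-5 - -12 + 2 \left(-3\right)^{2}\right) = 25 i \left(-5 + 12 + 2 \cdot 9\right) = 25 i \left(-5 + 12 + 18\right) = 25 i 25 = 625 i$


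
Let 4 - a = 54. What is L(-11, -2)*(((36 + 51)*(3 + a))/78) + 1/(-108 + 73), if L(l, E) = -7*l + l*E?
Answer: -4722821/910 ≈ -5189.9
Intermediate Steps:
a = -50 (a = 4 - 1*54 = 4 - 54 = -50)
L(l, E) = -7*l + E*l
L(-11, -2)*(((36 + 51)*(3 + a))/78) + 1/(-108 + 73) = (-11*(-7 - 2))*(((36 + 51)*(3 - 50))/78) + 1/(-108 + 73) = (-11*(-9))*((87*(-47))*(1/78)) + 1/(-35) = 99*(-4089*1/78) - 1/35 = 99*(-1363/26) - 1/35 = -134937/26 - 1/35 = -4722821/910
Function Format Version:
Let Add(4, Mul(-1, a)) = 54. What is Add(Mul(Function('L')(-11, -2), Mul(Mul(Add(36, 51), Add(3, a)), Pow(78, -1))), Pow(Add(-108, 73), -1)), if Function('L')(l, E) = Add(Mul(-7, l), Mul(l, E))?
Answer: Rational(-4722821, 910) ≈ -5189.9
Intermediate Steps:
a = -50 (a = Add(4, Mul(-1, 54)) = Add(4, -54) = -50)
Function('L')(l, E) = Add(Mul(-7, l), Mul(E, l))
Add(Mul(Function('L')(-11, -2), Mul(Mul(Add(36, 51), Add(3, a)), Pow(78, -1))), Pow(Add(-108, 73), -1)) = Add(Mul(Mul(-11, Add(-7, -2)), Mul(Mul(Add(36, 51), Add(3, -50)), Pow(78, -1))), Pow(Add(-108, 73), -1)) = Add(Mul(Mul(-11, -9), Mul(Mul(87, -47), Rational(1, 78))), Pow(-35, -1)) = Add(Mul(99, Mul(-4089, Rational(1, 78))), Rational(-1, 35)) = Add(Mul(99, Rational(-1363, 26)), Rational(-1, 35)) = Add(Rational(-134937, 26), Rational(-1, 35)) = Rational(-4722821, 910)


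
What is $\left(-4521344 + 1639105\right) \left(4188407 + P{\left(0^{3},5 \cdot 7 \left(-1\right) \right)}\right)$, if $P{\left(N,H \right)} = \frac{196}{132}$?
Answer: $- \frac{398375811337720}{33} \approx -1.2072 \cdot 10^{13}$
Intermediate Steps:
$P{\left(N,H \right)} = \frac{49}{33}$ ($P{\left(N,H \right)} = 196 \cdot \frac{1}{132} = \frac{49}{33}$)
$\left(-4521344 + 1639105\right) \left(4188407 + P{\left(0^{3},5 \cdot 7 \left(-1\right) \right)}\right) = \left(-4521344 + 1639105\right) \left(4188407 + \frac{49}{33}\right) = \left(-2882239\right) \frac{138217480}{33} = - \frac{398375811337720}{33}$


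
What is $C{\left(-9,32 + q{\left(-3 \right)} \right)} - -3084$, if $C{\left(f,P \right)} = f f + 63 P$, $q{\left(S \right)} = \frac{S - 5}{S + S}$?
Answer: $5265$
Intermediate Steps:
$q{\left(S \right)} = \frac{-5 + S}{2 S}$
$C{\left(f,P \right)} = f^{2} + 63 P$
$C{\left(-9,32 + q{\left(-3 \right)} \right)} - -3084 = \left(\left(-9\right)^{2} + 63 \left(32 + \frac{-5 - 3}{2 \left(-3\right)}\right)\right) - -3084 = \left(81 + 63 \left(32 + \frac{1}{2} \left(- \frac{1}{3}\right) \left(-8\right)\right)\right) + 3084 = \left(81 + 63 \left(32 + \frac{4}{3}\right)\right) + 3084 = \left(81 + 63 \cdot \frac{100}{3}\right) + 3084 = \left(81 + 2100\right) + 3084 = 2181 + 3084 = 5265$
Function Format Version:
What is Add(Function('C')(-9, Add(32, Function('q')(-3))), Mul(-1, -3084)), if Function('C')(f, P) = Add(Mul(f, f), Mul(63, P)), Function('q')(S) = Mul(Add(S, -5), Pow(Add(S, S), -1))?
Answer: 5265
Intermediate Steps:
Function('q')(S) = Mul(Rational(1, 2), Pow(S, -1), Add(-5, S)) (Function('q')(S) = Mul(Add(-5, S), Pow(Mul(2, S), -1)) = Mul(Add(-5, S), Mul(Rational(1, 2), Pow(S, -1))) = Mul(Rational(1, 2), Pow(S, -1), Add(-5, S)))
Function('C')(f, P) = Add(Pow(f, 2), Mul(63, P))
Add(Function('C')(-9, Add(32, Function('q')(-3))), Mul(-1, -3084)) = Add(Add(Pow(-9, 2), Mul(63, Add(32, Mul(Rational(1, 2), Pow(-3, -1), Add(-5, -3))))), Mul(-1, -3084)) = Add(Add(81, Mul(63, Add(32, Mul(Rational(1, 2), Rational(-1, 3), -8)))), 3084) = Add(Add(81, Mul(63, Add(32, Rational(4, 3)))), 3084) = Add(Add(81, Mul(63, Rational(100, 3))), 3084) = Add(Add(81, 2100), 3084) = Add(2181, 3084) = 5265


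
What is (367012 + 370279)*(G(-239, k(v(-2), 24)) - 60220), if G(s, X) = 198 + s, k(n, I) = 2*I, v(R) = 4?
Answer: -44429892951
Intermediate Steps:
(367012 + 370279)*(G(-239, k(v(-2), 24)) - 60220) = (367012 + 370279)*((198 - 239) - 60220) = 737291*(-41 - 60220) = 737291*(-60261) = -44429892951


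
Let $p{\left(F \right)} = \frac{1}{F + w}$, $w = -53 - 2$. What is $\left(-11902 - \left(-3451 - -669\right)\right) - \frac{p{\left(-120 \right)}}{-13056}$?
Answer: $- \frac{20837376001}{2284800} \approx -9120.0$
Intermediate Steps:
$w = -55$
$p{\left(F \right)} = \frac{1}{-55 + F}$ ($p{\left(F \right)} = \frac{1}{F - 55} = \frac{1}{-55 + F}$)
$\left(-11902 - \left(-3451 - -669\right)\right) - \frac{p{\left(-120 \right)}}{-13056} = \left(-11902 - \left(-3451 - -669\right)\right) - \frac{1}{\left(-55 - 120\right) \left(-13056\right)} = \left(-11902 - \left(-3451 + 669\right)\right) - \frac{1}{-175} \left(- \frac{1}{13056}\right) = \left(-11902 - -2782\right) - \left(- \frac{1}{175}\right) \left(- \frac{1}{13056}\right) = \left(-11902 + 2782\right) - \frac{1}{2284800} = -9120 - \frac{1}{2284800} = - \frac{20837376001}{2284800}$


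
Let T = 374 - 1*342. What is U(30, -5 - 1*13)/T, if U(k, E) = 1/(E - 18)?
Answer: -1/1152 ≈ -0.00086806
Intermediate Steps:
T = 32 (T = 374 - 342 = 32)
U(k, E) = 1/(-18 + E)
U(30, -5 - 1*13)/T = 1/(-18 + (-5 - 1*13)*32) = (1/32)/(-18 + (-5 - 13)) = (1/32)/(-18 - 18) = (1/32)/(-36) = -1/36*1/32 = -1/1152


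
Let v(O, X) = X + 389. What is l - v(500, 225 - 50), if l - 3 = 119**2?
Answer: 13600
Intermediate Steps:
l = 14164 (l = 3 + 119**2 = 3 + 14161 = 14164)
v(O, X) = 389 + X
l - v(500, 225 - 50) = 14164 - (389 + (225 - 50)) = 14164 - (389 + 175) = 14164 - 1*564 = 14164 - 564 = 13600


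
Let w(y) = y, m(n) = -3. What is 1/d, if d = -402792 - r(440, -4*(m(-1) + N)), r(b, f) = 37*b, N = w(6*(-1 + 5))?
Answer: -1/419072 ≈ -2.3862e-6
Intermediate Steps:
N = 24 (N = 6*(-1 + 5) = 6*4 = 24)
d = -419072 (d = -402792 - 37*440 = -402792 - 1*16280 = -402792 - 16280 = -419072)
1/d = 1/(-419072) = -1/419072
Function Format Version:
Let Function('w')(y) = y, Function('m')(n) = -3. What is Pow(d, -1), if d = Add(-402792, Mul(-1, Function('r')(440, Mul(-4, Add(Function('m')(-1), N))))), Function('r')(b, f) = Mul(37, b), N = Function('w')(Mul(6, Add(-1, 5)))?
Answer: Rational(-1, 419072) ≈ -2.3862e-6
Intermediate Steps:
N = 24 (N = Mul(6, Add(-1, 5)) = Mul(6, 4) = 24)
d = -419072 (d = Add(-402792, Mul(-1, Mul(37, 440))) = Add(-402792, Mul(-1, 16280)) = Add(-402792, -16280) = -419072)
Pow(d, -1) = Pow(-419072, -1) = Rational(-1, 419072)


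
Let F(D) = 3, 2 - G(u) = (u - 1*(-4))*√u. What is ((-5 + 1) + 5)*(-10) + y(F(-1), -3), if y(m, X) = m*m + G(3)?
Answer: 1 - 7*√3 ≈ -11.124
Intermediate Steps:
G(u) = 2 - √u*(4 + u) (G(u) = 2 - (u - 1*(-4))*√u = 2 - (u + 4)*√u = 2 - (4 + u)*√u = 2 - √u*(4 + u))
y(m, X) = 2 + m² - 7*√3 (y(m, X) = m*m + (2 - 3^(3/2) - 4*√3) = m² + (2 - 3*√3 - 4*√3) = m² + (2 - 7*√3) = 2 + m² - 7*√3)
((-5 + 1) + 5)*(-10) + y(F(-1), -3) = ((-5 + 1) + 5)*(-10) + (2 + 3² - 7*√3) = (-4 + 5)*(-10) + (2 + 9 - 7*√3) = 1*(-10) + (11 - 7*√3) = -10 + (11 - 7*√3) = 1 - 7*√3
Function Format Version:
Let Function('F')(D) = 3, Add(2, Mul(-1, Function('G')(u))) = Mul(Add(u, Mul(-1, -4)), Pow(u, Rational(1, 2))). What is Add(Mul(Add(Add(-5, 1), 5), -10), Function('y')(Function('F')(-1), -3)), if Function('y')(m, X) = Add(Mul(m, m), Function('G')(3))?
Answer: Add(1, Mul(-7, Pow(3, Rational(1, 2)))) ≈ -11.124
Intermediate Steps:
Function('G')(u) = Add(2, Mul(-1, Pow(u, Rational(1, 2)), Add(4, u))) (Function('G')(u) = Add(2, Mul(-1, Mul(Add(u, Mul(-1, -4)), Pow(u, Rational(1, 2))))) = Add(2, Mul(-1, Mul(Add(u, 4), Pow(u, Rational(1, 2))))) = Add(2, Mul(-1, Mul(Add(4, u), Pow(u, Rational(1, 2))))) = Add(2, Mul(-1, Mul(Pow(u, Rational(1, 2)), Add(4, u)))) = Add(2, Mul(-1, Pow(u, Rational(1, 2)), Add(4, u))))
Function('y')(m, X) = Add(2, Pow(m, 2), Mul(-7, Pow(3, Rational(1, 2)))) (Function('y')(m, X) = Add(Mul(m, m), Add(2, Mul(-1, Pow(3, Rational(3, 2))), Mul(-4, Pow(3, Rational(1, 2))))) = Add(Pow(m, 2), Add(2, Mul(-1, Mul(3, Pow(3, Rational(1, 2)))), Mul(-4, Pow(3, Rational(1, 2))))) = Add(Pow(m, 2), Add(2, Mul(-3, Pow(3, Rational(1, 2))), Mul(-4, Pow(3, Rational(1, 2))))) = Add(Pow(m, 2), Add(2, Mul(-7, Pow(3, Rational(1, 2))))) = Add(2, Pow(m, 2), Mul(-7, Pow(3, Rational(1, 2)))))
Add(Mul(Add(Add(-5, 1), 5), -10), Function('y')(Function('F')(-1), -3)) = Add(Mul(Add(Add(-5, 1), 5), -10), Add(2, Pow(3, 2), Mul(-7, Pow(3, Rational(1, 2))))) = Add(Mul(Add(-4, 5), -10), Add(2, 9, Mul(-7, Pow(3, Rational(1, 2))))) = Add(Mul(1, -10), Add(11, Mul(-7, Pow(3, Rational(1, 2))))) = Add(-10, Add(11, Mul(-7, Pow(3, Rational(1, 2))))) = Add(1, Mul(-7, Pow(3, Rational(1, 2))))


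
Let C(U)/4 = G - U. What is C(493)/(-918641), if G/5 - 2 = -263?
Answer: 7192/918641 ≈ 0.0078290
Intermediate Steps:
G = -1305 (G = 10 + 5*(-263) = 10 - 1315 = -1305)
C(U) = -5220 - 4*U (C(U) = 4*(-1305 - U) = -5220 - 4*U)
C(493)/(-918641) = (-5220 - 4*493)/(-918641) = (-5220 - 1972)*(-1/918641) = -7192*(-1/918641) = 7192/918641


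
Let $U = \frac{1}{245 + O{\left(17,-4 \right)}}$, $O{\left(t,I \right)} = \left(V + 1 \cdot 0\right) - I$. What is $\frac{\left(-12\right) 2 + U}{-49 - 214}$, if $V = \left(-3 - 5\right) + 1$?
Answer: $\frac{5807}{63646} \approx 0.091239$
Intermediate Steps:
$V = -7$ ($V = -8 + 1 = -7$)
$O{\left(t,I \right)} = -7 - I$ ($O{\left(t,I \right)} = \left(-7 + 1 \cdot 0\right) - I = \left(-7 + 0\right) - I = -7 - I$)
$U = \frac{1}{242}$ ($U = \frac{1}{245 - 3} = \frac{1}{242} \approx 0.0041322$)
$\frac{\left(-12\right) 2 + U}{-49 - 214} = \frac{\left(-12\right) 2 + \frac{1}{242}}{-49 - 214} = \frac{-24 + \frac{1}{242}}{-263} = \left(- \frac{5807}{242}\right) \left(- \frac{1}{263}\right) = \frac{5807}{63646}$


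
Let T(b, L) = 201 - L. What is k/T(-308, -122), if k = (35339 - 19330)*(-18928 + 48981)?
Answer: 481118477/323 ≈ 1.4895e+6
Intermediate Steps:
k = 481118477 (k = 16009*30053 = 481118477)
k/T(-308, -122) = 481118477/(201 - 1*(-122)) = 481118477/(201 + 122) = 481118477/323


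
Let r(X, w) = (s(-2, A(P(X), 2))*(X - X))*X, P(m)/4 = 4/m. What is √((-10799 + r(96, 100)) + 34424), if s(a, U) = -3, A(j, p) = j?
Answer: 15*√105 ≈ 153.70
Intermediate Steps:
P(m) = 16/m (P(m) = 4*(4/m) = 16/m)
r(X, w) = 0 (r(X, w) = (-3*(X - X))*X = (-3*0)*X = 0*X = 0)
√((-10799 + r(96, 100)) + 34424) = √((-10799 + 0) + 34424) = √(-10799 + 34424) = √23625 = 15*√105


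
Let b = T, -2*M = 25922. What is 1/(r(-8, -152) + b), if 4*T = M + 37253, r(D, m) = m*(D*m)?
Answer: -1/178759 ≈ -5.5941e-6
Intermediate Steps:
M = -12961 (M = -½*25922 = -12961)
r(D, m) = D*m²
T = 6073 (T = (-12961 + 37253)/4 = (¼)*24292 = 6073)
b = 6073
1/(r(-8, -152) + b) = 1/(-8*(-152)² + 6073) = 1/(-8*23104 + 6073) = 1/(-184832 + 6073) = 1/(-178759) = -1/178759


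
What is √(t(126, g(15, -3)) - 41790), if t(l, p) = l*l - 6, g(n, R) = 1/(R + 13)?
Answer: 72*I*√5 ≈ 161.0*I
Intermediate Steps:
g(n, R) = 1/(13 + R)
t(l, p) = -6 + l² (t(l, p) = l² - 6 = -6 + l²)
√(t(126, g(15, -3)) - 41790) = √((-6 + 126²) - 41790) = √((-6 + 15876) - 41790) = √(15870 - 41790) = √(-25920) = 72*I*√5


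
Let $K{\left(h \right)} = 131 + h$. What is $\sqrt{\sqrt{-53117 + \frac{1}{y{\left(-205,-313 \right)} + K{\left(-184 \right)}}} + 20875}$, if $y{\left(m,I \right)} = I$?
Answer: $\frac{\sqrt{2796331500 + 366 i \sqrt{7115341218}}}{366} \approx 144.48 + 0.79757 i$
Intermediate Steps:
$\sqrt{\sqrt{-53117 + \frac{1}{y{\left(-205,-313 \right)} + K{\left(-184 \right)}}} + 20875} = \sqrt{\sqrt{-53117 + \frac{1}{-313 + \left(131 - 184\right)}} + 20875} = \sqrt{\sqrt{-53117 + \frac{1}{-313 - 53}} + 20875} = \sqrt{\sqrt{-53117 + \frac{1}{-366}} + 20875} = \sqrt{\sqrt{-53117 - \frac{1}{366}} + 20875} = \sqrt{\sqrt{- \frac{19440823}{366}} + 20875} = \sqrt{\frac{i \sqrt{7115341218}}{366} + 20875} = \sqrt{20875 + \frac{i \sqrt{7115341218}}{366}}$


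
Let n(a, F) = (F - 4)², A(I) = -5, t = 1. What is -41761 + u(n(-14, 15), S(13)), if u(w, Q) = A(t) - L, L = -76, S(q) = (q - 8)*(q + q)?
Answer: -41690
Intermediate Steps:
S(q) = 2*q*(-8 + q) (S(q) = (-8 + q)*(2*q) = 2*q*(-8 + q))
n(a, F) = (-4 + F)²
u(w, Q) = 71 (u(w, Q) = -5 - 1*(-76) = -5 + 76 = 71)
-41761 + u(n(-14, 15), S(13)) = -41761 + 71 = -41690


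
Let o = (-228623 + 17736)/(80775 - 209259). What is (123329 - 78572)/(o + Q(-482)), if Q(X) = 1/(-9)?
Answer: 1916852796/65537 ≈ 29248.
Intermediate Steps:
o = 210887/128484 (o = -210887/(-128484) = -210887*(-1/128484) = 210887/128484 ≈ 1.6413)
Q(X) = -⅑
(123329 - 78572)/(o + Q(-482)) = (123329 - 78572)/(210887/128484 - ⅑) = 44757/(65537/42828) = 44757*(42828/65537) = 1916852796/65537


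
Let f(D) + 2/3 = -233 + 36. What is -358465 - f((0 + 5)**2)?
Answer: -1074802/3 ≈ -3.5827e+5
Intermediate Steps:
f(D) = -593/3 (f(D) = -2/3 + (-233 + 36) = -2/3 - 197 = -593/3)
-358465 - f((0 + 5)**2) = -358465 - 1*(-593/3) = -358465 + 593/3 = -1074802/3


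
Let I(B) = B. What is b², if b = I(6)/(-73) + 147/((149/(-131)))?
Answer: 1978678289025/118309129 ≈ 16725.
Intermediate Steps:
b = -1406655/10877 (b = 6/(-73) + 147/((149/(-131))) = 6*(-1/73) + 147/((149*(-1/131))) = -6/73 + 147/(-149/131) = -6/73 + 147*(-131/149) = -6/73 - 19257/149 = -1406655/10877 ≈ -129.32)
b² = (-1406655/10877)² = 1978678289025/118309129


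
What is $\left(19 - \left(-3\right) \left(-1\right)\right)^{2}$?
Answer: $256$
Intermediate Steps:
$\left(19 - \left(-3\right) \left(-1\right)\right)^{2} = \left(19 - 3\right)^{2} = 16^{2} = 256$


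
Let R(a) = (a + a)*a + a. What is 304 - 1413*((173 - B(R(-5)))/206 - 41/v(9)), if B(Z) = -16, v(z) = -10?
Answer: -3494632/515 ≈ -6785.7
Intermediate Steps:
R(a) = a + 2*a**2 (R(a) = (2*a)*a + a = 2*a**2 + a = a + 2*a**2)
304 - 1413*((173 - B(R(-5)))/206 - 41/v(9)) = 304 - 1413*((173 - 1*(-16))/206 - 41/(-10)) = 304 - 1413*((173 + 16)*(1/206) - 41*(-1/10)) = 304 - 1413*(189*(1/206) + 41/10) = 304 - 1413*(189/206 + 41/10) = 304 - 1413*2584/515 = 304 - 3651192/515 = -3494632/515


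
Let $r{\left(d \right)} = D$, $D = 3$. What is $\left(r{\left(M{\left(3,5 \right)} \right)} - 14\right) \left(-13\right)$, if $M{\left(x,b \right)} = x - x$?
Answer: $143$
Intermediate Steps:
$M{\left(x,b \right)} = 0$
$r{\left(d \right)} = 3$
$\left(r{\left(M{\left(3,5 \right)} \right)} - 14\right) \left(-13\right) = \left(3 - 14\right) \left(-13\right) = \left(-11\right) \left(-13\right) = 143$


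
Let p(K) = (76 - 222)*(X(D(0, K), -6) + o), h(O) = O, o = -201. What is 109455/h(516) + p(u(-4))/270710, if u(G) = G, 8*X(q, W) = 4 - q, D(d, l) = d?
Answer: 4940944653/23281060 ≈ 212.23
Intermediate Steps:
X(q, W) = ½ - q/8 (X(q, W) = (4 - q)/8 = ½ - q/8)
p(K) = 29273 (p(K) = (76 - 222)*((½ - ⅛*0) - 201) = -146*((½ + 0) - 201) = -146*(½ - 201) = -146*(-401/2) = 29273)
109455/h(516) + p(u(-4))/270710 = 109455/516 + 29273/270710 = 109455*(1/516) + 29273*(1/270710) = 36485/172 + 29273/270710 = 4940944653/23281060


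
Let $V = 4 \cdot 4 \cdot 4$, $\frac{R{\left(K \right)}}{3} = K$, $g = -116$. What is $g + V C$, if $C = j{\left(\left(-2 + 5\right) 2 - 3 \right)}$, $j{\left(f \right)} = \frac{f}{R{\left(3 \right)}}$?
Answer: $- \frac{284}{3} \approx -94.667$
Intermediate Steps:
$R{\left(K \right)} = 3 K$
$V = 64$ ($V = 16 \cdot 4 = 64$)
$j{\left(f \right)} = \frac{f}{9}$ ($j{\left(f \right)} = \frac{f}{3 \cdot 3} = \frac{f}{9}$)
$C = \frac{1}{3}$ ($C = \frac{\left(-2 + 5\right) 2 - 3}{9} = \frac{3 \cdot 2 - 3}{9} = \frac{6 - 3}{9} = \frac{1}{9} \cdot 3 = \frac{1}{3} \approx 0.33333$)
$g + V C = -116 + 64 \cdot \frac{1}{3} = -116 + \frac{64}{3} = - \frac{284}{3}$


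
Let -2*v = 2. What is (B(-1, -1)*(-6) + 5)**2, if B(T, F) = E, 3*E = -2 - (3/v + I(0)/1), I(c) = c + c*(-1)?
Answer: 9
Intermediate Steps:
v = -1 (v = -1/2*2 = -1)
I(c) = 0 (I(c) = c - c = 0)
E = 1/3 (E = (-2 - (3/(-1) + 0/1))/3 = (-2 - (3*(-1) + 0*1))/3 = (-2 - (-3 + 0))/3 = (-2 - 1*(-3))/3 = (-2 + 3)/3 = (1/3)*1 = 1/3 ≈ 0.33333)
B(T, F) = 1/3
(B(-1, -1)*(-6) + 5)**2 = ((1/3)*(-6) + 5)**2 = (-2 + 5)**2 = 3**2 = 9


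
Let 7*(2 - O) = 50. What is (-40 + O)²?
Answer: 99856/49 ≈ 2037.9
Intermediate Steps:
O = -36/7 (O = 2 - ⅐*50 = 2 - 50/7 = -36/7 ≈ -5.1429)
(-40 + O)² = (-40 - 36/7)² = (-316/7)² = 99856/49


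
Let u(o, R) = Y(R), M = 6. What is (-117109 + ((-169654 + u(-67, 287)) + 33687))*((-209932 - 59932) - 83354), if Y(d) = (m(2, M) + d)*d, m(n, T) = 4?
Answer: 59891290862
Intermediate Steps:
Y(d) = d*(4 + d) (Y(d) = (4 + d)*d = d*(4 + d))
u(o, R) = R*(4 + R)
(-117109 + ((-169654 + u(-67, 287)) + 33687))*((-209932 - 59932) - 83354) = (-117109 + ((-169654 + 287*(4 + 287)) + 33687))*((-209932 - 59932) - 83354) = (-117109 + ((-169654 + 287*291) + 33687))*(-269864 - 83354) = (-117109 + ((-169654 + 83517) + 33687))*(-353218) = (-117109 + (-86137 + 33687))*(-353218) = (-117109 - 52450)*(-353218) = -169559*(-353218) = 59891290862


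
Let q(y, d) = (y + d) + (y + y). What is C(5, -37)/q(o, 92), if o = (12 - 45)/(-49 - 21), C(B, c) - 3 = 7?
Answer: 700/6539 ≈ 0.10705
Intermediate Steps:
C(B, c) = 10 (C(B, c) = 3 + 7 = 10)
o = 33/70 (o = -33/(-70) = -33*(-1/70) = 33/70 ≈ 0.47143)
q(y, d) = d + 3*y (q(y, d) = (d + y) + 2*y = d + 3*y)
C(5, -37)/q(o, 92) = 10/(92 + 3*(33/70)) = 10/(92 + 99/70) = 10/(6539/70) = 10*(70/6539) = 700/6539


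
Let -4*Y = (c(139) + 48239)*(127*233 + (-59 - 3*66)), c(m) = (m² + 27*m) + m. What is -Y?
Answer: 523993242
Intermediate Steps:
c(m) = m² + 28*m
Y = -523993242 (Y = -(139*(28 + 139) + 48239)*(127*233 + (-59 - 3*66))/4 = -(139*167 + 48239)*(29591 + (-59 - 198))/4 = -(23213 + 48239)*(29591 - 257)/4 = -17863*29334 = -¼*2095972968 = -523993242)
-Y = -1*(-523993242) = 523993242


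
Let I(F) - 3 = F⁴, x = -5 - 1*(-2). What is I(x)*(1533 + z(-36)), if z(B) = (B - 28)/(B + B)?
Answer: 386540/3 ≈ 1.2885e+5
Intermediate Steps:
x = -3 (x = -5 + 2 = -3)
z(B) = (-28 + B)/(2*B) (z(B) = (-28 + B)/((2*B)) = (-28 + B)*(1/(2*B)) = (-28 + B)/(2*B))
I(F) = 3 + F⁴
I(x)*(1533 + z(-36)) = (3 + (-3)⁴)*(1533 + (½)*(-28 - 36)/(-36)) = (3 + 81)*(1533 + (½)*(-1/36)*(-64)) = 84*(1533 + 8/9) = 84*(13805/9) = 386540/3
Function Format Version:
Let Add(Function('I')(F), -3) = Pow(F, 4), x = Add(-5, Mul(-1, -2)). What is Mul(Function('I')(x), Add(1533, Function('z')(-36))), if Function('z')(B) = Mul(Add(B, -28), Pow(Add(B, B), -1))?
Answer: Rational(386540, 3) ≈ 1.2885e+5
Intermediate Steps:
x = -3 (x = Add(-5, 2) = -3)
Function('z')(B) = Mul(Rational(1, 2), Pow(B, -1), Add(-28, B)) (Function('z')(B) = Mul(Add(-28, B), Pow(Mul(2, B), -1)) = Mul(Add(-28, B), Mul(Rational(1, 2), Pow(B, -1))) = Mul(Rational(1, 2), Pow(B, -1), Add(-28, B)))
Function('I')(F) = Add(3, Pow(F, 4))
Mul(Function('I')(x), Add(1533, Function('z')(-36))) = Mul(Add(3, Pow(-3, 4)), Add(1533, Mul(Rational(1, 2), Pow(-36, -1), Add(-28, -36)))) = Mul(Add(3, 81), Add(1533, Mul(Rational(1, 2), Rational(-1, 36), -64))) = Mul(84, Add(1533, Rational(8, 9))) = Mul(84, Rational(13805, 9)) = Rational(386540, 3)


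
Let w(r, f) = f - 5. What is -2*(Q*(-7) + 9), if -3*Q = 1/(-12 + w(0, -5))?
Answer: -587/33 ≈ -17.788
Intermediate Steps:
w(r, f) = -5 + f
Q = 1/66 (Q = -1/(3*(-12 + (-5 - 5))) = -1/(3*(-12 - 10)) = -⅓/(-22) = -⅓*(-1/22) = 1/66 ≈ 0.015152)
-2*(Q*(-7) + 9) = -2*((1/66)*(-7) + 9) = -2*(-7/66 + 9) = -2*587/66 = -587/33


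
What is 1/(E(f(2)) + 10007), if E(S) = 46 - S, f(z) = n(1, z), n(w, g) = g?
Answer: 1/10051 ≈ 9.9493e-5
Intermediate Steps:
f(z) = z
1/(E(f(2)) + 10007) = 1/((46 - 1*2) + 10007) = 1/((46 - 2) + 10007) = 1/(44 + 10007) = 1/10051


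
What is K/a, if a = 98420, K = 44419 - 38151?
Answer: 1567/24605 ≈ 0.063686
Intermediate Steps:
K = 6268
K/a = 6268/98420 = 6268*(1/98420) = 1567/24605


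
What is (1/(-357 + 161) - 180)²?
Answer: 1244748961/38416 ≈ 32402.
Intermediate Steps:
(1/(-357 + 161) - 180)² = (1/(-196) - 180)² = (-1/196 - 180)² = (-35281/196)² = 1244748961/38416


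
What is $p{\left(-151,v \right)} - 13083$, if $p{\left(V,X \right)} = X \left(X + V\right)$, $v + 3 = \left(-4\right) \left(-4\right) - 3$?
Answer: $-14493$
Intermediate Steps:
$v = 10$ ($v = -3 - -13 = -3 + \left(16 - 3\right) = -3 + 13 = 10$)
$p{\left(V,X \right)} = X \left(V + X\right)$
$p{\left(-151,v \right)} - 13083 = 10 \left(-151 + 10\right) - 13083 = 10 \left(-141\right) - 13083 = -1410 - 13083 = -14493$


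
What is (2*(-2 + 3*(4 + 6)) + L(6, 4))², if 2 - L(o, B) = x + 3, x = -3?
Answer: 3364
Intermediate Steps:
L(o, B) = 2 (L(o, B) = 2 - (-3 + 3) = 2 - 1*0 = 2 + 0 = 2)
(2*(-2 + 3*(4 + 6)) + L(6, 4))² = (2*(-2 + 3*(4 + 6)) + 2)² = (2*(-2 + 3*10) + 2)² = (2*(-2 + 30) + 2)² = (2*28 + 2)² = (56 + 2)² = 58² = 3364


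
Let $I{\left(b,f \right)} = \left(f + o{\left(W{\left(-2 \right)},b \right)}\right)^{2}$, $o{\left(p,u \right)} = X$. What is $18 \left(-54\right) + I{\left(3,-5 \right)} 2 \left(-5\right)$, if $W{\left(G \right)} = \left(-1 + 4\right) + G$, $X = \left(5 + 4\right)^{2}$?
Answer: $-58732$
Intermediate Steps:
$X = 81$ ($X = 9^{2} = 81$)
$W{\left(G \right)} = 3 + G$
$o{\left(p,u \right)} = 81$
$I{\left(b,f \right)} = \left(81 + f\right)^{2}$ ($I{\left(b,f \right)} = \left(f + 81\right)^{2} = \left(81 + f\right)^{2}$)
$18 \left(-54\right) + I{\left(3,-5 \right)} 2 \left(-5\right) = 18 \left(-54\right) + \left(81 - 5\right)^{2} \cdot 2 \left(-5\right) = -972 + 76^{2} \cdot 2 \left(-5\right) = -972 + 5776 \cdot 2 \left(-5\right) = -972 + 11552 \left(-5\right) = -972 - 57760 = -58732$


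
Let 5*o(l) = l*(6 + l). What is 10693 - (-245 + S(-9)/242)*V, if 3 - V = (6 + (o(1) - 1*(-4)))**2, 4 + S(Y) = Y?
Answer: -61767536/3025 ≈ -20419.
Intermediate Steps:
o(l) = l*(6 + l)/5 (o(l) = (l*(6 + l))/5 = l*(6 + l)/5)
S(Y) = -4 + Y
V = -3174/25 (V = 3 - (6 + ((1/5)*1*(6 + 1) - 1*(-4)))**2 = 3 - (6 + ((1/5)*1*7 + 4))**2 = 3 - (6 + (7/5 + 4))**2 = 3 - (6 + 27/5)**2 = 3 - (57/5)**2 = 3 - 1*3249/25 = 3 - 3249/25 = -3174/25 ≈ -126.96)
10693 - (-245 + S(-9)/242)*V = 10693 - (-245 + (-4 - 9)/242)*(-3174)/25 = 10693 - (-245 - 13*1/242)*(-3174)/25 = 10693 - (-245 - 13/242)*(-3174)/25 = 10693 - (-59303)*(-3174)/(242*25) = 10693 - 1*94113861/3025 = 10693 - 94113861/3025 = -61767536/3025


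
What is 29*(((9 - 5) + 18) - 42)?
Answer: -580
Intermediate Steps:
29*(((9 - 5) + 18) - 42) = 29*((4 + 18) - 42) = 29*(22 - 42) = 29*(-20) = -580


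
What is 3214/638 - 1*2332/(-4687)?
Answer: 8275917/1495153 ≈ 5.5352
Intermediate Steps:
3214/638 - 1*2332/(-4687) = 3214*(1/638) - 2332*(-1/4687) = 1607/319 + 2332/4687 = 8275917/1495153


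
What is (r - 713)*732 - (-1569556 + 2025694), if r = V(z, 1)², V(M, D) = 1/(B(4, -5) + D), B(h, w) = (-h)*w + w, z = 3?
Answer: -62595273/64 ≈ -9.7805e+5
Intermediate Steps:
B(h, w) = w - h*w (B(h, w) = -h*w + w = w - h*w)
V(M, D) = 1/(15 + D) (V(M, D) = 1/(-5*(1 - 1*4) + D) = 1/(-5*(1 - 4) + D) = 1/(-5*(-3) + D) = 1/(15 + D))
r = 1/256 (r = (1/(15 + 1))² = (1/16)² = 1/256 ≈ 0.0039063)
(r - 713)*732 - (-1569556 + 2025694) = (1/256 - 713)*732 - (-1569556 + 2025694) = -182527/256*732 - 1*456138 = -33402441/64 - 456138 = -62595273/64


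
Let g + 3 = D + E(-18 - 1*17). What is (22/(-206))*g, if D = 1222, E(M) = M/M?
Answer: -13420/103 ≈ -130.29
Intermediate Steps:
E(M) = 1
g = 1220 (g = -3 + (1222 + 1) = -3 + 1223 = 1220)
(22/(-206))*g = (22/(-206))*1220 = (22*(-1/206))*1220 = -11/103*1220 = -13420/103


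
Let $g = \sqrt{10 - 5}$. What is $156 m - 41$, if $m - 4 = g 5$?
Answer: $583 + 780 \sqrt{5} \approx 2327.1$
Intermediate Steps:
$g = \sqrt{5} \approx 2.2361$
$m = 4 + 5 \sqrt{5}$ ($m = 4 + \sqrt{5} \cdot 5 = 4 + 5 \sqrt{5} \approx 15.18$)
$156 m - 41 = 156 \left(4 + 5 \sqrt{5}\right) - 41 = \left(624 + 780 \sqrt{5}\right) - 41 = 583 + 780 \sqrt{5}$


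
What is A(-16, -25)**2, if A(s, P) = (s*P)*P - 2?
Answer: 100040004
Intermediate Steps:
A(s, P) = -2 + s*P**2 (A(s, P) = (P*s)*P - 2 = s*P**2 - 2 = -2 + s*P**2)
A(-16, -25)**2 = (-2 - 16*(-25)**2)**2 = (-2 - 16*625)**2 = (-2 - 10000)**2 = (-10002)**2 = 100040004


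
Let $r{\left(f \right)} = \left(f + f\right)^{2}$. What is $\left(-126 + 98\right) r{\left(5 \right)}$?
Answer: $-2800$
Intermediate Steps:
$r{\left(f \right)} = 4 f^{2}$ ($r{\left(f \right)} = \left(2 f\right)^{2} = 4 f^{2}$)
$\left(-126 + 98\right) r{\left(5 \right)} = \left(-126 + 98\right) 4 \cdot 5^{2} = - 28 \cdot 4 \cdot 25 = \left(-28\right) 100 = -2800$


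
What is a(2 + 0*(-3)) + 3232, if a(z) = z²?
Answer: 3236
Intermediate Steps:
a(2 + 0*(-3)) + 3232 = (2 + 0*(-3))² + 3232 = (2 + 0)² + 3232 = 2² + 3232 = 4 + 3232 = 3236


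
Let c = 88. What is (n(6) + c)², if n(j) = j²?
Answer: 15376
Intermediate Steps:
(n(6) + c)² = (6² + 88)² = (36 + 88)² = 124² = 15376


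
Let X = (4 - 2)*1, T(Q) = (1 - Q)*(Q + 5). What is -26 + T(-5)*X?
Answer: -26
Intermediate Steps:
T(Q) = (1 - Q)*(5 + Q)
X = 2 (X = 2*1 = 2)
-26 + T(-5)*X = -26 + (5 - 1*(-5)² - 4*(-5))*2 = -26 + (5 - 1*25 + 20)*2 = -26 + (5 - 25 + 20)*2 = -26 + 0*2 = -26 + 0 = -26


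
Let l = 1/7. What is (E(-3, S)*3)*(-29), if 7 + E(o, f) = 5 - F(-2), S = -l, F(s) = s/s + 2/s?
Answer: 174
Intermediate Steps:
F(s) = 1 + 2/s
l = ⅐ (l = 1*(⅐) = ⅐ ≈ 0.14286)
S = -⅐ (S = -1*⅐ = -⅐ ≈ -0.14286)
E(o, f) = -2 (E(o, f) = -7 + (5 - (2 - 2)/(-2)) = -7 + (5 - (-1)*0/2) = -7 + (5 - 1*0) = -7 + (5 + 0) = -7 + 5 = -2)
(E(-3, S)*3)*(-29) = -2*3*(-29) = -6*(-29) = 174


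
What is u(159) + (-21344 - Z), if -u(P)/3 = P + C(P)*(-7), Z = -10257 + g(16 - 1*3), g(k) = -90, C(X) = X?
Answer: -8135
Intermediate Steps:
Z = -10347 (Z = -10257 - 90 = -10347)
u(P) = 18*P (u(P) = -3*(P + P*(-7)) = -3*(P - 7*P) = -(-18)*P = 18*P)
u(159) + (-21344 - Z) = 18*159 + (-21344 - 1*(-10347)) = 2862 + (-21344 + 10347) = 2862 - 10997 = -8135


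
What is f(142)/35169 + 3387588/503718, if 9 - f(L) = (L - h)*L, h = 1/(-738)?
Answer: 6702611273380/1089488388033 ≈ 6.1521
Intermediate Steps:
h = -1/738 ≈ -0.0013550
f(L) = 9 - L*(1/738 + L) (f(L) = 9 - (L - 1*(-1/738))*L = 9 - (L + 1/738)*L = 9 - (1/738 + L)*L = 9 - L*(1/738 + L))
f(142)/35169 + 3387588/503718 = (9 - 1*142² - 1/738*142)/35169 + 3387588/503718 = (9 - 1*20164 - 71/369)*(1/35169) + 3387588*(1/503718) = (9 - 20164 - 71/369)*(1/35169) + 564598/83953 = -7437266/369*1/35169 + 564598/83953 = -7437266/12977361 + 564598/83953 = 6702611273380/1089488388033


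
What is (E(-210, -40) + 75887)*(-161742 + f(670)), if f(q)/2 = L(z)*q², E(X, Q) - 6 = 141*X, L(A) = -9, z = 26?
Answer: -381461801586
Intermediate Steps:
E(X, Q) = 6 + 141*X
f(q) = -18*q² (f(q) = 2*(-9*q²) = -18*q²)
(E(-210, -40) + 75887)*(-161742 + f(670)) = ((6 + 141*(-210)) + 75887)*(-161742 - 18*670²) = ((6 - 29610) + 75887)*(-161742 - 18*448900) = (-29604 + 75887)*(-161742 - 8080200) = 46283*(-8241942) = -381461801586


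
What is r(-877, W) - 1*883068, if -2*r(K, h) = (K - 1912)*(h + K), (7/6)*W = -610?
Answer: -39692363/14 ≈ -2.8352e+6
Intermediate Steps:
W = -3660/7 (W = (6/7)*(-610) = -3660/7 ≈ -522.86)
r(K, h) = -(-1912 + K)*(K + h)/2 (r(K, h) = -(K - 1912)*(h + K)/2 = -(-1912 + K)*(K + h)/2)
r(-877, W) - 1*883068 = (956*(-877) + 956*(-3660/7) - 1/2*(-877)**2 - 1/2*(-877)*(-3660/7)) - 1*883068 = (-838412 - 3498960/7 - 1/2*769129 - 1604910/7) - 883068 = (-838412 - 3498960/7 - 769129/2 - 1604910/7) - 883068 = -27329411/14 - 883068 = -39692363/14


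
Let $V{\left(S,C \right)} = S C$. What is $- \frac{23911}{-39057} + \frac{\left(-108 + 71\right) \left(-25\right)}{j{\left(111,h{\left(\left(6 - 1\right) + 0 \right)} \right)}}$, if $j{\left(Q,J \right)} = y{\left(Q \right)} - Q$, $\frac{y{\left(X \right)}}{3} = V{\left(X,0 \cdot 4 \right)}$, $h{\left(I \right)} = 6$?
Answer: $- \frac{301564}{39057} \approx -7.7211$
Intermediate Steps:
$V{\left(S,C \right)} = C S$
$y{\left(X \right)} = 0$ ($y{\left(X \right)} = 3 \cdot 0 \cdot 4 X = 3 \cdot 0 X = 3 \cdot 0 = 0$)
$j{\left(Q,J \right)} = - Q$ ($j{\left(Q,J \right)} = 0 - Q = - Q$)
$- \frac{23911}{-39057} + \frac{\left(-108 + 71\right) \left(-25\right)}{j{\left(111,h{\left(\left(6 - 1\right) + 0 \right)} \right)}} = - \frac{23911}{-39057} + \frac{\left(-108 + 71\right) \left(-25\right)}{\left(-1\right) 111} = \left(-23911\right) \left(- \frac{1}{39057}\right) + \frac{\left(-37\right) \left(-25\right)}{-111} = \frac{23911}{39057} + 925 \left(- \frac{1}{111}\right) = \frac{23911}{39057} - \frac{25}{3} = - \frac{301564}{39057}$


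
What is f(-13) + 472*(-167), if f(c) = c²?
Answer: -78655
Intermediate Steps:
f(-13) + 472*(-167) = (-13)² + 472*(-167) = 169 - 78824 = -78655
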